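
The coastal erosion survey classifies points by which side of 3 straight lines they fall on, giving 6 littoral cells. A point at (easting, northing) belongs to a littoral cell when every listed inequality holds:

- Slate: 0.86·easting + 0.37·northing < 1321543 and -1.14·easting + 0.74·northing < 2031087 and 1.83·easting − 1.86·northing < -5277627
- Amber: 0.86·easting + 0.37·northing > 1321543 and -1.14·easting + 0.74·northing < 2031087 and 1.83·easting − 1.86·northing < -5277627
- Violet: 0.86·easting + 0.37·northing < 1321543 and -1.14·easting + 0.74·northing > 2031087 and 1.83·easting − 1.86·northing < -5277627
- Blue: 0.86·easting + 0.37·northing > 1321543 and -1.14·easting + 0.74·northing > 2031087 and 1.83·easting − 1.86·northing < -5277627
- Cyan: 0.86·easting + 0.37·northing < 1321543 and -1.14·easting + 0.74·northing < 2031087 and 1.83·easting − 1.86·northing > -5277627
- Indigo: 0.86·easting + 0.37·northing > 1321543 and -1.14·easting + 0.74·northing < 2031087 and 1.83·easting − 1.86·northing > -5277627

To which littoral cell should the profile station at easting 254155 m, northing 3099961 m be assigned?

0.86·254155 + 0.37·3099961 = 1365558.870, which is > 1321543
-1.14·254155 + 0.74·3099961 = 2004234.440, which is < 2031087
1.83·254155 − 1.86·3099961 = -5300823.810, which is < -5277627
This sign pattern matches Amber.

Amber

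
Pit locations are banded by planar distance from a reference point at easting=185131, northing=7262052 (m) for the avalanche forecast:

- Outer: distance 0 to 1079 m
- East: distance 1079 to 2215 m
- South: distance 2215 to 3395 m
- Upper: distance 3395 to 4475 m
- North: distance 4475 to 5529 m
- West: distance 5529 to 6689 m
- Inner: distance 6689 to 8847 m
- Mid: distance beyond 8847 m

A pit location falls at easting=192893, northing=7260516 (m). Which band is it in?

Inner

Distance = √((192893−185131)² + (7260516−7262052)²) = √(60248644.000 + 2359296.000) = 7912.518 m.
6689 ≤ 7912.518 < 8847 → Inner.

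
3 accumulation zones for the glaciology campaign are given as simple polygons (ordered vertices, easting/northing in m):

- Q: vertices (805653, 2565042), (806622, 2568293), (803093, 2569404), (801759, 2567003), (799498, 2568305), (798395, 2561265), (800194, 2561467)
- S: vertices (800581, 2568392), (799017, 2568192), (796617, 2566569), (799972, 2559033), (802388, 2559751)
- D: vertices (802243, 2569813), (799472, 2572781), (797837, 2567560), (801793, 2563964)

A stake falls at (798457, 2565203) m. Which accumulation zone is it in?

Cast a ray rightward from (798457, 2565203). For each polygon, the edges (by vertex number in listed order) whose endpoints lie on opposite sides of northing = 2565203, where each meets that height, and whether that is right or left of the point:
Q: 1–2 at easting≈805701.0 (right), 5–6 at easting≈799012.0 (right) → 2 crossings.
S: 3–4 at easting≈797225.1 (left), 5–1 at easting≈801247.9 (right) → 1 crossing.
D: 3–4 at easting≈800430.0 (right), 4–1 at easting≈801888.3 (right) → 2 crossings.
Only S has an odd count, so the point is inside S.

S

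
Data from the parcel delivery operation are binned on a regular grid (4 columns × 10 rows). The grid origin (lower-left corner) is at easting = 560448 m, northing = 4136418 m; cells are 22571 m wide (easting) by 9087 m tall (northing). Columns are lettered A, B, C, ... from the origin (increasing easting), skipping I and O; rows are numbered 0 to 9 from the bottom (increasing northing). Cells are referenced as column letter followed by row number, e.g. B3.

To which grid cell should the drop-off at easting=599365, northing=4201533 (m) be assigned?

Column index: ⌊(599365 − 560448) / 22571⌋ = ⌊1.724⌋ = 1 → column B
Row offset from origin: ⌊(4201533 − 4136418) / 9087⌋ = ⌊7.166⌋ = 7 → row 7

B7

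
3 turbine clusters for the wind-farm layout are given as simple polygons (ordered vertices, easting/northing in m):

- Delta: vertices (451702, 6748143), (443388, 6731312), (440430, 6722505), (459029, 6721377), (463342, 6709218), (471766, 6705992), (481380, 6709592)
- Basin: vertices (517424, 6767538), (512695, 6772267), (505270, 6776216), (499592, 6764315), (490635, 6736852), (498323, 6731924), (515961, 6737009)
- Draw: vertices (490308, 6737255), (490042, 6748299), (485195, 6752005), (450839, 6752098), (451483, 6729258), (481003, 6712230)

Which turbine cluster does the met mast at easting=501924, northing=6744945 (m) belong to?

Basin

Cast a ray rightward from (501924, 6744945). For each polygon, the edges (by vertex number in listed order) whose endpoints lie on opposite sides of northing = 6744945, where each meets that height, and whether that is right or left of the point:
Delta: 1–2 at easting≈450122.3 (left), 7–1 at easting≈454163.9 (left) → 0 crossings.
Basin: 4–5 at easting≈493274.5 (left), 7–1 at easting≈516341.3 (right) → 1 crossing.
Draw: 1–2 at easting≈490122.8 (left), 4–5 at easting≈451040.7 (left) → 0 crossings.
Only Basin has an odd count, so the point is inside Basin.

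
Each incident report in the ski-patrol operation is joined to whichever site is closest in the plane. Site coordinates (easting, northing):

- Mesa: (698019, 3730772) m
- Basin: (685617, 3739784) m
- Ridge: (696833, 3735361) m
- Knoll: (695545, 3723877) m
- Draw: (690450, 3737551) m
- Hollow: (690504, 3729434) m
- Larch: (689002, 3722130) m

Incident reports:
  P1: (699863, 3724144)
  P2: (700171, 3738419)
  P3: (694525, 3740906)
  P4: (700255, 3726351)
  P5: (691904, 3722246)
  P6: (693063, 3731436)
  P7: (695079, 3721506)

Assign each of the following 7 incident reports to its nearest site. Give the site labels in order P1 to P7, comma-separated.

P1 → Knoll (d²=18716413.00)
P2 → Ridge (d²=20493608.00)
P3 → Draw (d²=27861650.00)
P4 → Mesa (d²=24544937.00)
P5 → Larch (d²=8435060.00)
P6 → Hollow (d²=10556485.00)
P7 → Knoll (d²=5838797.00)

Knoll, Ridge, Draw, Mesa, Larch, Hollow, Knoll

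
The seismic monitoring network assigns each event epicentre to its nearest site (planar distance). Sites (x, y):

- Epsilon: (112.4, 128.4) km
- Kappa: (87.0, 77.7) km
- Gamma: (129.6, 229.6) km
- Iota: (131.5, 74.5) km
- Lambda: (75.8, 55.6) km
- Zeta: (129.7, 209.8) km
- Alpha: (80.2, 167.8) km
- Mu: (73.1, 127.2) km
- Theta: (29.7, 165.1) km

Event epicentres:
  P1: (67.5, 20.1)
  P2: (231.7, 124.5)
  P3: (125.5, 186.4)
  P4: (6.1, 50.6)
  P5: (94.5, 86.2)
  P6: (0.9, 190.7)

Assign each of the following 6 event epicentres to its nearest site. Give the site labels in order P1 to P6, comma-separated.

P1 → Lambda (d²=1329.14)
P2 → Iota (d²=12540.04)
P3 → Zeta (d²=565.20)
P4 → Lambda (d²=4883.09)
P5 → Kappa (d²=128.50)
P6 → Theta (d²=1484.80)

Lambda, Iota, Zeta, Lambda, Kappa, Theta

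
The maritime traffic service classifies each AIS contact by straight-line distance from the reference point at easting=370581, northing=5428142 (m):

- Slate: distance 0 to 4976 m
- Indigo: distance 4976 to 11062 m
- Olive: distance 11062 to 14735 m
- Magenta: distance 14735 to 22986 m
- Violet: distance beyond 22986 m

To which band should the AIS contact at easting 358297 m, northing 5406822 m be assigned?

Violet

Distance = √((358297−370581)² + (5406822−5428142)²) = √(150896656.000 + 454542400.000) = 24605.671 m.
22986 ≤ 24605.671 < ∞ → Violet.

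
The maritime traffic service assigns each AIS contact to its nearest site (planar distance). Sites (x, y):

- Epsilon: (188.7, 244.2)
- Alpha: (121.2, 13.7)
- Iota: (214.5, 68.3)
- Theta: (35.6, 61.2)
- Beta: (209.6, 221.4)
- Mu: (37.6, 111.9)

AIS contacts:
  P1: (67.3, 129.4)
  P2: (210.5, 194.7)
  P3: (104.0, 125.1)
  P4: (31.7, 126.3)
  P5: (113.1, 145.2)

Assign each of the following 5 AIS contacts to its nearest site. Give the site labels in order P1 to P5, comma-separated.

Mu, Beta, Mu, Mu, Mu

P1 → Mu (d²=1188.34)
P2 → Beta (d²=713.70)
P3 → Mu (d²=4583.20)
P4 → Mu (d²=242.17)
P5 → Mu (d²=6809.14)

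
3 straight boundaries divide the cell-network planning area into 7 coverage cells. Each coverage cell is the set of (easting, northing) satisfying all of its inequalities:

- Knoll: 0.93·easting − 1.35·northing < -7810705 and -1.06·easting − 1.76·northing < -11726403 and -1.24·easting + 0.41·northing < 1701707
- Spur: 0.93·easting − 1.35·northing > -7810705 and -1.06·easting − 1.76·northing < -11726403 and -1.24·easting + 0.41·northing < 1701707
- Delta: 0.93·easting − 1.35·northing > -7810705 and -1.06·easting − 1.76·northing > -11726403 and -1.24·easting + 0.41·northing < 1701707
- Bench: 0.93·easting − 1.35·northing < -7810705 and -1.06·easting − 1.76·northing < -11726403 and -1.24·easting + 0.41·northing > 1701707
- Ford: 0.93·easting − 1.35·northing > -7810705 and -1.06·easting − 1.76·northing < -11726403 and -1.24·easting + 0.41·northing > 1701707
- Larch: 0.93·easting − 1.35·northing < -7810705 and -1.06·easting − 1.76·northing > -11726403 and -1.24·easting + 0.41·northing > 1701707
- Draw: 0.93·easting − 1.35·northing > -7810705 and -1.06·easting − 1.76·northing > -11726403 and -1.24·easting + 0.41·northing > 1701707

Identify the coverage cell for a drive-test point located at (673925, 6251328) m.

Larch

0.93·673925 − 1.35·6251328 = -7812542.550, which is < -7810705
-1.06·673925 − 1.76·6251328 = -11716697.780, which is > -11726403
-1.24·673925 + 0.41·6251328 = 1727377.480, which is > 1701707
This sign pattern matches Larch.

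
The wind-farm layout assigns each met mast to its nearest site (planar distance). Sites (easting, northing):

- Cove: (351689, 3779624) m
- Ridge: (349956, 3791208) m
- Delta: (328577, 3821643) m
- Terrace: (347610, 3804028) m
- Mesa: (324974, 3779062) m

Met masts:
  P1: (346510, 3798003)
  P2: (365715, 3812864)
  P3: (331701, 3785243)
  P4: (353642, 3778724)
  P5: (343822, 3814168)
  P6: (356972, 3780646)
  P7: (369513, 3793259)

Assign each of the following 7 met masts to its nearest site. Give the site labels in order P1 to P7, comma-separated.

Terrace, Terrace, Mesa, Cove, Terrace, Cove, Ridge

P1 → Terrace (d²=37510625.00)
P2 → Terrace (d²=405865921.00)
P3 → Mesa (d²=83457290.00)
P4 → Cove (d²=4624209.00)
P5 → Terrace (d²=117168544.00)
P6 → Cove (d²=28954573.00)
P7 → Ridge (d²=386682850.00)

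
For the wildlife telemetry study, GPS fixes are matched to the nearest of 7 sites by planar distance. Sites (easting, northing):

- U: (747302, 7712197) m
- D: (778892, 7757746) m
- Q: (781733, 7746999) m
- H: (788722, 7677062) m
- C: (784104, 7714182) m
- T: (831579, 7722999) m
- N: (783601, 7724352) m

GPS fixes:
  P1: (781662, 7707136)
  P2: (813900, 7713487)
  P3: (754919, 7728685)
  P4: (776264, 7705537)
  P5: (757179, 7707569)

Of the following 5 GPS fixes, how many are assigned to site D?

0

P1 → C
P2 → T
P3 → U
P4 → C
P5 → U
0 of the 5 go to D.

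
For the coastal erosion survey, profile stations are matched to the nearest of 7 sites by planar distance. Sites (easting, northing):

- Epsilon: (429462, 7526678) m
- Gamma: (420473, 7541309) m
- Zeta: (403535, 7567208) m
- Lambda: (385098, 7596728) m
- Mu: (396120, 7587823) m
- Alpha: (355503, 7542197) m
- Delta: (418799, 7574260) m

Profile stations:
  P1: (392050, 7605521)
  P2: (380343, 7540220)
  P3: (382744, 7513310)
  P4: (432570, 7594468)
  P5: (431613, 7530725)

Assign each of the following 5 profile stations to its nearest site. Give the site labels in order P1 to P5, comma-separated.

P1 → Lambda (d²=125647153.00)
P2 → Alpha (d²=620934129.00)
P3 → Alpha (d²=1576530850.00)
P4 → Delta (d²=598003705.00)
P5 → Epsilon (d²=21005010.00)

Lambda, Alpha, Alpha, Delta, Epsilon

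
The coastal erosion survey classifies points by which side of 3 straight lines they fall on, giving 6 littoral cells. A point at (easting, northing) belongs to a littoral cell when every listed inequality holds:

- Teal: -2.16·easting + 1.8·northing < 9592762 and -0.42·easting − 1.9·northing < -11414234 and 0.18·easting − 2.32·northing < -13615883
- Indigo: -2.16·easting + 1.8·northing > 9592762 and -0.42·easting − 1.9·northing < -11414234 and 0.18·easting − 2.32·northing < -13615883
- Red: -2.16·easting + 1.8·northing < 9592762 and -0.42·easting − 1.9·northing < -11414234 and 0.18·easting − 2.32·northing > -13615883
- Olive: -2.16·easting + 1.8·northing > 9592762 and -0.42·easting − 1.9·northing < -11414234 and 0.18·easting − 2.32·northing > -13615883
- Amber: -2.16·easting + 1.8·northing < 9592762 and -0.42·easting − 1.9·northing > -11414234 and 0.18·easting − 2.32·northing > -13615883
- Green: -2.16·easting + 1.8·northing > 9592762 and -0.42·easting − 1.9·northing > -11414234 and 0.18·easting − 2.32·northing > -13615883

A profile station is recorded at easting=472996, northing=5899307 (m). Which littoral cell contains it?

Green

-2.16·472996 + 1.8·5899307 = 9597081.240, which is > 9592762
-0.42·472996 − 1.9·5899307 = -11407341.620, which is > -11414234
0.18·472996 − 2.32·5899307 = -13601252.960, which is > -13615883
This sign pattern matches Green.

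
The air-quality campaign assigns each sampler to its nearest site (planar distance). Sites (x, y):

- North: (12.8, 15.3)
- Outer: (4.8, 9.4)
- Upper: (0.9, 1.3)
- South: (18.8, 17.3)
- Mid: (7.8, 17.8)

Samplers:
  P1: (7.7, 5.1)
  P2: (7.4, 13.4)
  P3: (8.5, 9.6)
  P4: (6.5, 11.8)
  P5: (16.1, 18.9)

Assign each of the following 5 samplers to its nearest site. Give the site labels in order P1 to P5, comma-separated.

P1 → Outer (d²=26.90)
P2 → Mid (d²=19.52)
P3 → Outer (d²=13.73)
P4 → Outer (d²=8.65)
P5 → South (d²=9.85)

Outer, Mid, Outer, Outer, South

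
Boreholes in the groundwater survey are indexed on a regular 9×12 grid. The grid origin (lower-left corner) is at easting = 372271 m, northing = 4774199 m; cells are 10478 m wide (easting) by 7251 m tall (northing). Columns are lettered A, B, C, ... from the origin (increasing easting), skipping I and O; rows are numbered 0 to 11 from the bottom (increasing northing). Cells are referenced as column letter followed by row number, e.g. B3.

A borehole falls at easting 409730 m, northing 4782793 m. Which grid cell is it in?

Column index: ⌊(409730 − 372271) / 10478⌋ = ⌊3.575⌋ = 3 → column D
Row offset from origin: ⌊(4782793 − 4774199) / 7251⌋ = ⌊1.185⌋ = 1 → row 1

D1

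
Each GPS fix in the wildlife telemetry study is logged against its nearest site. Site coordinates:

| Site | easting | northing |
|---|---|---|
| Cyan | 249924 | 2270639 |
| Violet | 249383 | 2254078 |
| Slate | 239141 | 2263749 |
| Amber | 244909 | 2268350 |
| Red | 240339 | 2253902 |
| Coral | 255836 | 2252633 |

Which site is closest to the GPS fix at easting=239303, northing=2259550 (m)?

Slate

Squared distances to each site:
Cyan: 235771562.000; Violet: 131549184.000; Slate: 17657845.000; Amber: 108867236.000; Red: 32973200.000; Coral: 321184978.000.
Minimum at Slate.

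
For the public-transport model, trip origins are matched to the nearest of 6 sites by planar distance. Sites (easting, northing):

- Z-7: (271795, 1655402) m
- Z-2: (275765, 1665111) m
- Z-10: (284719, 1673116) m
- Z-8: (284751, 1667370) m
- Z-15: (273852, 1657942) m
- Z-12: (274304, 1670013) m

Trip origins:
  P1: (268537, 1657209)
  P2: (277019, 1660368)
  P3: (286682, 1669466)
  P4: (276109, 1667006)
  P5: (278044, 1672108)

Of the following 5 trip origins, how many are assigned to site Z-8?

P1 → Z-7
P2 → Z-15
P3 → Z-8
P4 → Z-2
P5 → Z-12
1 of the 5 goes to Z-8.

1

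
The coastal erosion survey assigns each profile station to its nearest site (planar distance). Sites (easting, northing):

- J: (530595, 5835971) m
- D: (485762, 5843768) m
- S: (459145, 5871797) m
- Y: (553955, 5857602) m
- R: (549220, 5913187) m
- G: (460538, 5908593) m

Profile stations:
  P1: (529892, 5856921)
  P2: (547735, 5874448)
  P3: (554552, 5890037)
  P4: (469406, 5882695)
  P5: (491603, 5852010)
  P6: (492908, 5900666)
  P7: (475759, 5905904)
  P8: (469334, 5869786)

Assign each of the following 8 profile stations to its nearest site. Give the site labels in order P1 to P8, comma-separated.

P1 → J (d²=439396709.00)
P2 → Y (d²=322476116.00)
P3 → R (d²=564352724.00)
P4 → S (d²=224054525.00)
P5 → D (d²=102047845.00)
P6 → G (d²=1110654229.00)
P7 → G (d²=238909562.00)
P8 → S (d²=107859842.00)

J, Y, R, S, D, G, G, S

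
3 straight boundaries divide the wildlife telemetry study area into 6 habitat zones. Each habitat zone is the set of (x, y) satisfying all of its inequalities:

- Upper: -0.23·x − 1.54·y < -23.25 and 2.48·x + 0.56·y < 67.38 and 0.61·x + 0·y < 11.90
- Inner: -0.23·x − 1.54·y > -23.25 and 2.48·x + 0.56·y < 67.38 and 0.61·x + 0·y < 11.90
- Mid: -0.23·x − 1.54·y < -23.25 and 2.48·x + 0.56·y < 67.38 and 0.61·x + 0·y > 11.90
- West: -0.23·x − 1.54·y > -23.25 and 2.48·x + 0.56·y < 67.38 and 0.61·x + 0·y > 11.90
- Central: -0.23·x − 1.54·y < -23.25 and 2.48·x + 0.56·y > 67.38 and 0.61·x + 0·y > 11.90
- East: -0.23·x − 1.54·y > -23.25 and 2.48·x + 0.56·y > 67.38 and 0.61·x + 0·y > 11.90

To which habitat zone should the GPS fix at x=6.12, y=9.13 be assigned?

-0.23·6.12 − 1.54·9.13 = -15.468, which is > -23.25
2.48·6.12 + 0.56·9.13 = 20.290, which is < 67.38
0.61·6.12 + 0·9.13 = 3.733, which is < 11.90
This sign pattern matches Inner.

Inner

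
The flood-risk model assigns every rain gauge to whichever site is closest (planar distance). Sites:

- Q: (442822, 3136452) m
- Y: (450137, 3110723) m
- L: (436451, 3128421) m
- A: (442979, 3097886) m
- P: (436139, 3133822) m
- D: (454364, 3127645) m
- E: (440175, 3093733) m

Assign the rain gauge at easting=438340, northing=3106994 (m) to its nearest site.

Squared distances to each site:
Q: 887862088.000; Y: 153074650.000; L: 462684650.000; A: 104475985.000; P: 724585985.000; D: 683232377.000; E: 179221346.000.
Minimum at A.

A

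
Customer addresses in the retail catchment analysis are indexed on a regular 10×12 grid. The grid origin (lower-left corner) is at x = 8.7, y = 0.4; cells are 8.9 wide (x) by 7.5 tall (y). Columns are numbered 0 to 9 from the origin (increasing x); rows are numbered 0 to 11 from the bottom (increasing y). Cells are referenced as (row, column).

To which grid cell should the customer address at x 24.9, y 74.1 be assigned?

Column index: ⌊(24.9 − 8.7) / 8.9⌋ = ⌊1.820⌋ = 1
Row offset from origin: ⌊(74.1 − 0.4) / 7.5⌋ = ⌊9.827⌋ = 9 → row 9

(9, 1)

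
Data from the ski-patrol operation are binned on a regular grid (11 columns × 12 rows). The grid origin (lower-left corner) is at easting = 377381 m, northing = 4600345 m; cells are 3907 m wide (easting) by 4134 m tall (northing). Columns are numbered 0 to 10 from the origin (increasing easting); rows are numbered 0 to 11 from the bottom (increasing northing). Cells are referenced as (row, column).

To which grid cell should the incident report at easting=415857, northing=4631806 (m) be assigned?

(7, 9)

Column index: ⌊(415857 − 377381) / 3907⌋ = ⌊9.848⌋ = 9
Row offset from origin: ⌊(4631806 − 4600345) / 4134⌋ = ⌊7.610⌋ = 7 → row 7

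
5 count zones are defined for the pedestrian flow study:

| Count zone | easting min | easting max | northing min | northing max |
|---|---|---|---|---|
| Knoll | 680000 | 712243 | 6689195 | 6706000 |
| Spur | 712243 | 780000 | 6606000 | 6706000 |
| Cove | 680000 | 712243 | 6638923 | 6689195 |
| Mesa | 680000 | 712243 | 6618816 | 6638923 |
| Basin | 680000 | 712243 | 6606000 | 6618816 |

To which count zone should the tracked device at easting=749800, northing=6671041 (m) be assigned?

The point has easting = 749800 and northing = 6671041.
Only Spur satisfies 712243 ≤ easting ≤ 780000 and 6606000 ≤ northing ≤ 6706000.

Spur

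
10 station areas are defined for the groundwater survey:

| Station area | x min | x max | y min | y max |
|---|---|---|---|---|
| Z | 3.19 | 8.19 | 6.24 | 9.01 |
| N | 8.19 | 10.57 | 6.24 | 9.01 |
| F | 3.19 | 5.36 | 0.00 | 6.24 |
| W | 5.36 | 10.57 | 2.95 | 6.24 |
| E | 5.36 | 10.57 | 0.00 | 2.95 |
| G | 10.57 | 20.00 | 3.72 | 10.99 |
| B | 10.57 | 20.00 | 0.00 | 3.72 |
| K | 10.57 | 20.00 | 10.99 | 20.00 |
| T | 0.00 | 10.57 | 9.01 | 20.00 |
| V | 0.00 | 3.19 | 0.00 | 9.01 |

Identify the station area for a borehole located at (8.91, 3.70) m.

W

The point has x = 8.91 and y = 3.70.
Only W satisfies 5.36 ≤ x ≤ 10.57 and 2.95 ≤ y ≤ 6.24.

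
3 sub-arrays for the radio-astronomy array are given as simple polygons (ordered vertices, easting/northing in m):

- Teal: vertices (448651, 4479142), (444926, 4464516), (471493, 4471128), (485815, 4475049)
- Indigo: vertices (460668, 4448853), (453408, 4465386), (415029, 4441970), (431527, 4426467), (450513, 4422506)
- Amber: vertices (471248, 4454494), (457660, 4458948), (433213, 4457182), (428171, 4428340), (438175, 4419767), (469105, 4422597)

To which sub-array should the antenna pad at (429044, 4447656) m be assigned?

Indigo

Cast a ray rightward from (429044, 4447656). For each polygon, the edges (by vertex number in listed order) whose endpoints lie on opposite sides of northing = 4447656, where each meets that height, and whether that is right or left of the point:
Teal: no edge straddles that height → 0 crossings.
Indigo: 2–3 at easting≈424348.4 (left), 5–1 at easting≈460206.6 (right) → 1 crossing.
Amber: 3–4 at easting≈431547.7 (right), 6–1 at easting≈470788.6 (right) → 2 crossings.
Only Indigo has an odd count, so the point is inside Indigo.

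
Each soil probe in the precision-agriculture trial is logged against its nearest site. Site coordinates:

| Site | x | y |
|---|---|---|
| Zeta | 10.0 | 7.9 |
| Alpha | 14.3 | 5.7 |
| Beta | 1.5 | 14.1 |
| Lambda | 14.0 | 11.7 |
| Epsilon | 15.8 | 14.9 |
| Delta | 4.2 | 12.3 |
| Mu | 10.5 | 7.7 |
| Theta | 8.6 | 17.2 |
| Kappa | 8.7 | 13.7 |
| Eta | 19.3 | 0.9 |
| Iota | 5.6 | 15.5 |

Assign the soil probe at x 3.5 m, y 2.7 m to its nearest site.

Zeta

Squared distances to each site:
Zeta: 69.290; Alpha: 125.640; Beta: 133.960; Lambda: 191.250; Epsilon: 300.130; Delta: 92.650; Mu: 74.000; Theta: 236.260; Kappa: 148.040; Eta: 252.880; Iota: 168.250.
Minimum at Zeta.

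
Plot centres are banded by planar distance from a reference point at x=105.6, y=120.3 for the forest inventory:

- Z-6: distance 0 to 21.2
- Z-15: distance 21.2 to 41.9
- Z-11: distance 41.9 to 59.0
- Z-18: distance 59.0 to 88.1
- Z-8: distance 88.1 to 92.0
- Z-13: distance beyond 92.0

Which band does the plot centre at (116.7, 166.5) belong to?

Distance = √((116.7−105.6)² + (166.5−120.3)²) = √(123.210 + 2134.440) = 47.515.
41.9 ≤ 47.515 < 59.0 → Z-11.

Z-11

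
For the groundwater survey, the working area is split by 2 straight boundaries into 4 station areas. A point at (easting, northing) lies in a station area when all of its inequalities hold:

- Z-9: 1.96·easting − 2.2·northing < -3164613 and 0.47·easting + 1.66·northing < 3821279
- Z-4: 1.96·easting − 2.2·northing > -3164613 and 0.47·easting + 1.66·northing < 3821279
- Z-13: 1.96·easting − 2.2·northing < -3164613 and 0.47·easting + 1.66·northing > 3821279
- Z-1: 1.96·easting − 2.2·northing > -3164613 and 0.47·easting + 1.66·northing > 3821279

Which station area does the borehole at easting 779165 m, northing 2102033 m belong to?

Z-1

1.96·779165 − 2.2·2102033 = -3097309.200, which is > -3164613
0.47·779165 + 1.66·2102033 = 3855582.330, which is > 3821279
This sign pattern matches Z-1.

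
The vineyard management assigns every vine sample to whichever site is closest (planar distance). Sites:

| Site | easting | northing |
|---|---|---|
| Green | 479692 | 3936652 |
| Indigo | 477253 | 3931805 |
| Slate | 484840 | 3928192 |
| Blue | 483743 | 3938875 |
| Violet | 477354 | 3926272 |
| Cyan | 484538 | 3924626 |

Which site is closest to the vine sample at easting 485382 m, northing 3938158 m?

Blue

Squared distances to each site:
Green: 34644136.000; Indigo: 106441250.000; Slate: 99614920.000; Blue: 3200410.000; Violet: 205725780.000; Cyan: 183827360.000.
Minimum at Blue.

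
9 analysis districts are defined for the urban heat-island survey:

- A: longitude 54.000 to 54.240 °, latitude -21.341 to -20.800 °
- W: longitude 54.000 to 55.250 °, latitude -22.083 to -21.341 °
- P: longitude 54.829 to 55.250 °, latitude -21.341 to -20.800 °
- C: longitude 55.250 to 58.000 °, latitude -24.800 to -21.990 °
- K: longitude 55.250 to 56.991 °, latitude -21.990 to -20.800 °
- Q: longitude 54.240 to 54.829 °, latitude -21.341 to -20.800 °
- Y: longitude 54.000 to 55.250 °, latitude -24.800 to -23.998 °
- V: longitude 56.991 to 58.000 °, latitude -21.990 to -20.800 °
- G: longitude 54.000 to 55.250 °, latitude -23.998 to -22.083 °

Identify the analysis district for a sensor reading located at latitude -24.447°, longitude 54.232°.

Y

The point has longitude = 54.232 and latitude = -24.447.
Only Y satisfies 54.000 ≤ longitude ≤ 55.250 and -24.800 ≤ latitude ≤ -23.998.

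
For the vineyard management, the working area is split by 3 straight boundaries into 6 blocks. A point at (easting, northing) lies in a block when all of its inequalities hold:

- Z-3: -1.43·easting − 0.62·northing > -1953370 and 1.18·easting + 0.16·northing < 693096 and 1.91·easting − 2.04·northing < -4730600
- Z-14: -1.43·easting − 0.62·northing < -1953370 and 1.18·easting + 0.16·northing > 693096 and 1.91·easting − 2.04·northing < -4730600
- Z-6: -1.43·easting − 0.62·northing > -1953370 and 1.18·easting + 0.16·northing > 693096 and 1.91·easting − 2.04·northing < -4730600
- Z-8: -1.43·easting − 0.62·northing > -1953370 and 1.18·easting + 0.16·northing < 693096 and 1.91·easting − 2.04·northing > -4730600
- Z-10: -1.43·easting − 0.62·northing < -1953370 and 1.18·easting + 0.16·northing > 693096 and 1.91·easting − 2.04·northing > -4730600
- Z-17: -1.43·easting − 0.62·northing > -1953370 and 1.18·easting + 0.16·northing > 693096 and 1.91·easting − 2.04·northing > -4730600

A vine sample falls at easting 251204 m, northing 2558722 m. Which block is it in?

-1.43·251204 − 0.62·2558722 = -1945629.360, which is > -1953370
1.18·251204 + 0.16·2558722 = 705816.240, which is > 693096
1.91·251204 − 2.04·2558722 = -4739993.240, which is < -4730600
This sign pattern matches Z-6.

Z-6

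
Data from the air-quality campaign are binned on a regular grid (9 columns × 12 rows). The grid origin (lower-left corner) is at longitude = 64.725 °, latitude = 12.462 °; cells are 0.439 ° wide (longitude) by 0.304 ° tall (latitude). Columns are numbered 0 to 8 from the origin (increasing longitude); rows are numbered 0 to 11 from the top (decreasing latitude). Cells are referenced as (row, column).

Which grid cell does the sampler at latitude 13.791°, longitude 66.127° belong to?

Column index: ⌊(66.127 − 64.725) / 0.439⌋ = ⌊3.194⌋ = 3
Row offset from origin: ⌊(13.791 − 12.462) / 0.304⌋ = ⌊4.372⌋ = 4 → row 7 (counted from top)

(7, 3)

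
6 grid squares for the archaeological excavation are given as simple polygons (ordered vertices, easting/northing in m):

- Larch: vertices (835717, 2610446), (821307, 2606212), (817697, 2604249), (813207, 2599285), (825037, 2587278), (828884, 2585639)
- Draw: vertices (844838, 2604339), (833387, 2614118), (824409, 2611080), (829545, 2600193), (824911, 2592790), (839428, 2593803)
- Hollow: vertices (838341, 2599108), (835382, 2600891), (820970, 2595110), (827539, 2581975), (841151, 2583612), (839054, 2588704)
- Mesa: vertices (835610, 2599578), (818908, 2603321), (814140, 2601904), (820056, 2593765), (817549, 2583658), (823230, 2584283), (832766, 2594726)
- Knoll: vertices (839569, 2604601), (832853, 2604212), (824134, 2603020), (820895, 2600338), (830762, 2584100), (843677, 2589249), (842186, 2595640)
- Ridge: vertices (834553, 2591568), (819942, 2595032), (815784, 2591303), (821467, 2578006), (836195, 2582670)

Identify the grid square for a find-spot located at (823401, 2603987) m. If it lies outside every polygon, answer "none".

Larch

Cast a ray rightward from (823401, 2603987). For each polygon, the edges (by vertex number in listed order) whose endpoints lie on opposite sides of northing = 2603987, where each meets that height, and whether that is right or left of the point:
Larch: 3–4 at easting≈817460.0 (left), 6–1 at easting≈833937.9 (right) → 1 crossing.
Draw: 3–4 at easting≈827755.2 (right), 6–1 at easting≈844657.3 (right) → 2 crossings.
Hollow: no edge straddles that height → 0 crossings.
Mesa: no edge straddles that height → 0 crossings.
Knoll: 2–3 at easting≈831207.2 (right), 7–1 at easting≈839748.3 (right) → 2 crossings.
Ridge: no edge straddles that height → 0 crossings.
Only Larch has an odd count, so the point is inside Larch.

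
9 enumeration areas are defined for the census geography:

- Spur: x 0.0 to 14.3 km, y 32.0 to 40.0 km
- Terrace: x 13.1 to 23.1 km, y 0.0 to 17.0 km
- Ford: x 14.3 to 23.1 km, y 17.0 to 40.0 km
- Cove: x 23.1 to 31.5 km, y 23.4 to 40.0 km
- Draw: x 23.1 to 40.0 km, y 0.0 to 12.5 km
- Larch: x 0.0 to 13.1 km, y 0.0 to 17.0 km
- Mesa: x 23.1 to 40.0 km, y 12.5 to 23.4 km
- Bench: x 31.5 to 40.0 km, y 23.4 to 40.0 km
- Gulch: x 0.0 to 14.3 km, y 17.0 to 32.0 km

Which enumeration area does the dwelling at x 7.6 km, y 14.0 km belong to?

The point has x = 7.6 and y = 14.0.
Only Larch satisfies 0.0 ≤ x ≤ 13.1 and 0.0 ≤ y ≤ 17.0.

Larch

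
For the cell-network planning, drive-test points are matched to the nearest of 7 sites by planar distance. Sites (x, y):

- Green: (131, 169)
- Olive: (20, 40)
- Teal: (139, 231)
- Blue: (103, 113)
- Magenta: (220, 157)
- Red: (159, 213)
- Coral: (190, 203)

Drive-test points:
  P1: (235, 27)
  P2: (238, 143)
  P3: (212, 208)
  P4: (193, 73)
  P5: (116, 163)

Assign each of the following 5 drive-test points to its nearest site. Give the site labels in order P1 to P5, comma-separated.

P1 → Magenta (d²=17125.00)
P2 → Magenta (d²=520.00)
P3 → Coral (d²=509.00)
P4 → Magenta (d²=7785.00)
P5 → Green (d²=261.00)

Magenta, Magenta, Coral, Magenta, Green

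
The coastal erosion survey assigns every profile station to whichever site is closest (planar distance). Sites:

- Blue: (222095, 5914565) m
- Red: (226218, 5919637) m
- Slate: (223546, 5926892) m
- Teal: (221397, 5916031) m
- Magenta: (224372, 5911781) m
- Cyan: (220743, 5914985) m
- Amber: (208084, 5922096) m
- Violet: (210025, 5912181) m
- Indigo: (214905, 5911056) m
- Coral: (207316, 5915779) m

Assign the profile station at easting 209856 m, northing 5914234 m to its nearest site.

Violet

Squared distances to each site:
Blue: 149902682.000; Red: 296907453.000; Slate: 347641064.000; Teal: 136423890.000; Magenta: 216731465.000; Cyan: 119090770.000; Amber: 64951028.000; Violet: 4243370.000; Indigo: 35592085.000; Coral: 8838625.000.
Minimum at Violet.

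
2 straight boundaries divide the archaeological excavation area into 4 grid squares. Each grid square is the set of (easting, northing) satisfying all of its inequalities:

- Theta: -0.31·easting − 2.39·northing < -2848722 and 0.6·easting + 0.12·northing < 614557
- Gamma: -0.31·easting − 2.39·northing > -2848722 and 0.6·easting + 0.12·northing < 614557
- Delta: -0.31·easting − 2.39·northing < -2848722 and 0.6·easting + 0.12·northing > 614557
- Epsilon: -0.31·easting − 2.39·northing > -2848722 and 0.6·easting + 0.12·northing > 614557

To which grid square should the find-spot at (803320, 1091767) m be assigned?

Theta

-0.31·803320 − 2.39·1091767 = -2858352.330, which is < -2848722
0.6·803320 + 0.12·1091767 = 613004.040, which is < 614557
This sign pattern matches Theta.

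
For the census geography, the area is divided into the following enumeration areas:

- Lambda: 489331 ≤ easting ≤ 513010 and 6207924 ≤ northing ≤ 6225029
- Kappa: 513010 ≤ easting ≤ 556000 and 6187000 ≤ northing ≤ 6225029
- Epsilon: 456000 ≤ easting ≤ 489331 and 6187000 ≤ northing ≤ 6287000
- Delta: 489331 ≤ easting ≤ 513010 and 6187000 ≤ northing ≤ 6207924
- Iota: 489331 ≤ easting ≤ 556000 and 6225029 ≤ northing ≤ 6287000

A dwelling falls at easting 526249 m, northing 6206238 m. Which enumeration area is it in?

The point has easting = 526249 and northing = 6206238.
Only Kappa satisfies 513010 ≤ easting ≤ 556000 and 6187000 ≤ northing ≤ 6225029.

Kappa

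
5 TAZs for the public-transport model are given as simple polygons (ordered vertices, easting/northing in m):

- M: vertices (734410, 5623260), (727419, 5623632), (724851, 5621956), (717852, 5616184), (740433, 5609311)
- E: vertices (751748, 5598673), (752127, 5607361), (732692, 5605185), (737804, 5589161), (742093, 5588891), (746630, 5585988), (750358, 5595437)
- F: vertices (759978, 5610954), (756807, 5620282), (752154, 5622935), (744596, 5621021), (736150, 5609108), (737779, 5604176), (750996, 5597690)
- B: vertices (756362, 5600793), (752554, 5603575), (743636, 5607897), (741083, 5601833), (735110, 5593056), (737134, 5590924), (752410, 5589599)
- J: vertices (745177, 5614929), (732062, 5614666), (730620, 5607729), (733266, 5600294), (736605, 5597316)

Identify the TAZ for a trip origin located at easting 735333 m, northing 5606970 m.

J

Cast a ray rightward from (735333, 5606970). For each polygon, the edges (by vertex number in listed order) whose endpoints lie on opposite sides of northing = 5606970, where each meets that height, and whether that is right or left of the point:
M: no edge straddles that height → 0 crossings.
E: 1–2 at easting≈752109.9 (right), 2–3 at easting≈748634.8 (right) → 2 crossings.
F: 5–6 at easting≈736856.2 (right), 7–1 at easting≈757280.1 (right) → 2 crossings.
B: 2–3 at easting≈745548.8 (right), 3–4 at easting≈743245.7 (right) → 2 crossings.
J: 3–4 at easting≈730890.1 (left), 5–1 at easting≈741303.5 (right) → 1 crossing.
Only J has an odd count, so the point is inside J.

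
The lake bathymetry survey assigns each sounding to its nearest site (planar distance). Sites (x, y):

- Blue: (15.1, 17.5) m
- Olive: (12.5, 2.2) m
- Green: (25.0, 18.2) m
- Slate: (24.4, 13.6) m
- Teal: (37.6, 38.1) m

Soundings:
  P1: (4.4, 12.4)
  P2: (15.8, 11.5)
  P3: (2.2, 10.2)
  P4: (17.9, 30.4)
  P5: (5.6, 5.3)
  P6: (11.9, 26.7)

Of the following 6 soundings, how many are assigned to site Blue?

P1 → Blue
P2 → Blue
P3 → Olive
P4 → Blue
P5 → Olive
P6 → Blue
4 of the 6 go to Blue.

4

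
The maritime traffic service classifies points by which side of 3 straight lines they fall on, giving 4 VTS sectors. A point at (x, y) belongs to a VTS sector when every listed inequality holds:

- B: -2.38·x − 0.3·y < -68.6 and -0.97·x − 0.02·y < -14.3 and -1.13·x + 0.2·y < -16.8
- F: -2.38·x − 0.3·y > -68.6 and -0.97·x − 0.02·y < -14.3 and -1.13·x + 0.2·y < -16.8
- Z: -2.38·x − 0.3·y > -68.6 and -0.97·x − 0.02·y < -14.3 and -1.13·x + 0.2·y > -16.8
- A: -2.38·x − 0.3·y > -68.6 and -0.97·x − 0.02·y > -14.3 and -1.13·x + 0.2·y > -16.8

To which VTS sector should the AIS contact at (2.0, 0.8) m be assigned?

A

-2.38·2.0 − 0.3·0.8 = -5.000, which is > -68.6
-0.97·2.0 − 0.02·0.8 = -1.956, which is > -14.3
-1.13·2.0 + 0.2·0.8 = -2.100, which is > -16.8
This sign pattern matches A.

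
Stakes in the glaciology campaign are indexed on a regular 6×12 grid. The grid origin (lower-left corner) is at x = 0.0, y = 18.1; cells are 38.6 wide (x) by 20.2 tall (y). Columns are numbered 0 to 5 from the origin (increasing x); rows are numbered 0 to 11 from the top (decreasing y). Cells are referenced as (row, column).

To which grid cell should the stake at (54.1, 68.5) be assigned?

(9, 1)

Column index: ⌊(54.1 − 0.0) / 38.6⌋ = ⌊1.402⌋ = 1
Row offset from origin: ⌊(68.5 − 18.1) / 20.2⌋ = ⌊2.495⌋ = 2 → row 9 (counted from top)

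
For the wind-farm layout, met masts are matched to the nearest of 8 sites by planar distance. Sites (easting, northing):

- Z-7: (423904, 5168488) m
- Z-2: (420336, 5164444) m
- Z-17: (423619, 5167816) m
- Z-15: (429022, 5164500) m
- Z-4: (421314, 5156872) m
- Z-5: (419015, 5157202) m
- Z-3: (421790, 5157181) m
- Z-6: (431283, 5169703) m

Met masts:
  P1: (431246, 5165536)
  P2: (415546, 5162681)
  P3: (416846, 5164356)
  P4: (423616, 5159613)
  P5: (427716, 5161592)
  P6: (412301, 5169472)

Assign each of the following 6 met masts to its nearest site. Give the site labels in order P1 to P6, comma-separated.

Z-15, Z-2, Z-2, Z-3, Z-15, Z-2

P1 → Z-15 (d²=6019472.00)
P2 → Z-2 (d²=26052269.00)
P3 → Z-2 (d²=12187844.00)
P4 → Z-3 (d²=9248900.00)
P5 → Z-15 (d²=10162100.00)
P6 → Z-2 (d²=89842009.00)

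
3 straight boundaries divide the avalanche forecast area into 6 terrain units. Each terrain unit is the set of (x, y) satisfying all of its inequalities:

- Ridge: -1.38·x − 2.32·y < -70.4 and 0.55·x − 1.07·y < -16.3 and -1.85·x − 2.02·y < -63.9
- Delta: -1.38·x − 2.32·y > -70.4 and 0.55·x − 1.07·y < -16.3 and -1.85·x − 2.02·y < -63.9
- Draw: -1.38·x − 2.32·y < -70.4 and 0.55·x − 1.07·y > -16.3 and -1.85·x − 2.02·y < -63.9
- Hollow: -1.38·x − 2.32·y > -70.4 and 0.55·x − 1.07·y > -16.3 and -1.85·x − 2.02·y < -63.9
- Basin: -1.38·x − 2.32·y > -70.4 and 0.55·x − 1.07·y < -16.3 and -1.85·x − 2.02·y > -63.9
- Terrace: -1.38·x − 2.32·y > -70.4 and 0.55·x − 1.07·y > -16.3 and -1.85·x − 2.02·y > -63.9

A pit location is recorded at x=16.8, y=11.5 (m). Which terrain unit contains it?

-1.38·16.8 − 2.32·11.5 = -49.864, which is > -70.4
0.55·16.8 − 1.07·11.5 = -3.065, which is > -16.3
-1.85·16.8 − 2.02·11.5 = -54.310, which is > -63.9
This sign pattern matches Terrace.

Terrace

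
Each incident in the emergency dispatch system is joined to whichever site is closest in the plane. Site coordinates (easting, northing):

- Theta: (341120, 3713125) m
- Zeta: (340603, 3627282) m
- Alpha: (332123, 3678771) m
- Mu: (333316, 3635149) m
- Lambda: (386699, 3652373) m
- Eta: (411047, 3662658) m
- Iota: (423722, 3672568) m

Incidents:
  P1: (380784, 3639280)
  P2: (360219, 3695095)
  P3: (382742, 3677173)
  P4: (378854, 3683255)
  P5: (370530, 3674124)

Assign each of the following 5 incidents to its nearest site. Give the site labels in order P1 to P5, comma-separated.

P1 → Lambda (d²=206413874.00)
P2 → Theta (d²=689852701.00)
P3 → Lambda (d²=630697849.00)
P4 → Lambda (d²=1015241949.00)
P5 → Lambda (d²=734542562.00)

Lambda, Theta, Lambda, Lambda, Lambda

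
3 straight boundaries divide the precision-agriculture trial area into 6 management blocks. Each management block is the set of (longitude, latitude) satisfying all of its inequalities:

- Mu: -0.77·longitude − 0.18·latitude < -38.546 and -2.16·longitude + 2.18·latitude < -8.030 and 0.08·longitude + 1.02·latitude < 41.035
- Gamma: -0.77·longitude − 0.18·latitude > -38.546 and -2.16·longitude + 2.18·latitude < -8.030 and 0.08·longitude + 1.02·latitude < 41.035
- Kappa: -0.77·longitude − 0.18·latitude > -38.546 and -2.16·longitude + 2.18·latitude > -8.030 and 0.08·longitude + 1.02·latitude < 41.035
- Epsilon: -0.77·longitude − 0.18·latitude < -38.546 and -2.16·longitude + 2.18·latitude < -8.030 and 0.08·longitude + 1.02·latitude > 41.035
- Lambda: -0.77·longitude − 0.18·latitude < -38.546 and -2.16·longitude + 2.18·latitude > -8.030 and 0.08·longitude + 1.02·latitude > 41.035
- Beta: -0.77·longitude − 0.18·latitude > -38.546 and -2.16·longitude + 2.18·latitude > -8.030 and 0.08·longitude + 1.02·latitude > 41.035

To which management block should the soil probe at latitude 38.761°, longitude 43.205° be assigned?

-0.77·43.205 − 0.18·38.761 = -40.245, which is < -38.546
-2.16·43.205 + 2.18·38.761 = -8.824, which is < -8.030
0.08·43.205 + 1.02·38.761 = 42.993, which is > 41.035
This sign pattern matches Epsilon.

Epsilon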